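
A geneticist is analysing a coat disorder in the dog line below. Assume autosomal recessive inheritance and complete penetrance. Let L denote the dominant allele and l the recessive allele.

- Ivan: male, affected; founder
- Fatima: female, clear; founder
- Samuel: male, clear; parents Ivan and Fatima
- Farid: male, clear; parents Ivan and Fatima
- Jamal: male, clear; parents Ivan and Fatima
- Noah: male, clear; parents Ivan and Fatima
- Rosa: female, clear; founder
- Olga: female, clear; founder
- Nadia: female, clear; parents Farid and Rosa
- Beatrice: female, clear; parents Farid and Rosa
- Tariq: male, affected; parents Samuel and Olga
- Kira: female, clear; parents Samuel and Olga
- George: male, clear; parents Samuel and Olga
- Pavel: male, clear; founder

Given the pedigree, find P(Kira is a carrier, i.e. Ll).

Samuel is clear so carries L and received l from Ivan (ll), so Samuel is Ll.
Olga is clear so carries L and passed l to Tariq (ll), so Olga is Ll.
Their cross gives offspring ratios 1/4 LL : 1/2 Ll : 1/4 ll. Conditioning on Kira being clear, P(Ll) = 1/2 / 3/4 = 2/3.

2/3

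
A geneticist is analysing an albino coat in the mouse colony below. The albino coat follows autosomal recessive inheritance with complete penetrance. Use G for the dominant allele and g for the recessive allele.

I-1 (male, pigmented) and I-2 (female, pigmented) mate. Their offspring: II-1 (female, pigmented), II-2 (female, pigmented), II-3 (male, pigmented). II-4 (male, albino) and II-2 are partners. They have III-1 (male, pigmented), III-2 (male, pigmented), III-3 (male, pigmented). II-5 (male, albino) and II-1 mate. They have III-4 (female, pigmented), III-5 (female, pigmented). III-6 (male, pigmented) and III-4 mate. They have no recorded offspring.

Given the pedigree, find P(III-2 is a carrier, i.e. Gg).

1

III-2 is pigmented so carries G and received g from II-4 (gg), so III-2 is Gg, giving P(Gg) = 1.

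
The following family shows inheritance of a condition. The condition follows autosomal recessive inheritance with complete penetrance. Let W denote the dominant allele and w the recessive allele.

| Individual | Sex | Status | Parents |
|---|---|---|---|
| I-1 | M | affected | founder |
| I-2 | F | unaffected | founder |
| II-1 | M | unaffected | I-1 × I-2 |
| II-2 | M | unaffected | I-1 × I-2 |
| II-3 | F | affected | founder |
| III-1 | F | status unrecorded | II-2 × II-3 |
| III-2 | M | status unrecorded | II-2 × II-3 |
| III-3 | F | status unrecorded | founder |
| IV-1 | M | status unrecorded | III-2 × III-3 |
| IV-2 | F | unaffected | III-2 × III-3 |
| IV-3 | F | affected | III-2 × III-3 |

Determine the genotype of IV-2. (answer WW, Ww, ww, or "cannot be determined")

cannot be determined

IV-2's phenotype allows WW or Ww, and no parent or child forces a single allele at both positions; consistent genotype assignments exist with IV-2 as WW or Ww.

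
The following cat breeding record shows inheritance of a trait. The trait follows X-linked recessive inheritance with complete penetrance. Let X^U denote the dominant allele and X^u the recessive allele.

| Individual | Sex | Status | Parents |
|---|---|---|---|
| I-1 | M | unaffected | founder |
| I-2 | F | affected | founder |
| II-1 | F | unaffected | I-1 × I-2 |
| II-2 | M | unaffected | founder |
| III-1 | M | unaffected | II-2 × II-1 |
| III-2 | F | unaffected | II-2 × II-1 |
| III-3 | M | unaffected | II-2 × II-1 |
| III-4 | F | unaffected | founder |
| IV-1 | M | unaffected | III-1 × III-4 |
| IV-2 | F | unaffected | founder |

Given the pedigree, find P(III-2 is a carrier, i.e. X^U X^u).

II-2 is unaffected, so II-2 is X^U Y.
II-1 is unaffected so carries U and received u from I-2 (X^u X^u), so II-1 is X^U X^u.
Their cross gives offspring ratios 1/2 X^U X^U : 1/2 X^U X^u. Conditioning on III-2 being unaffected, P(X^U X^u) = 1/2 / 1 = 1/2.

1/2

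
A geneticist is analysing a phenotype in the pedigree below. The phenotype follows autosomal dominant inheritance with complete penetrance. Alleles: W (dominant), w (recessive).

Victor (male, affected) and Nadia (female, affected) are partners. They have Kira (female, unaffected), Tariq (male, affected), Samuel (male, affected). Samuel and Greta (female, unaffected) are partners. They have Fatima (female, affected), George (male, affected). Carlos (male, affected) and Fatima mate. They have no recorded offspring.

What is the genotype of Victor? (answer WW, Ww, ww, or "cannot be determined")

From phenotype alone, Victor is WW or Ww.
Victor is affected so carries W and passed w to Kira (ww), so Victor is Ww.

Ww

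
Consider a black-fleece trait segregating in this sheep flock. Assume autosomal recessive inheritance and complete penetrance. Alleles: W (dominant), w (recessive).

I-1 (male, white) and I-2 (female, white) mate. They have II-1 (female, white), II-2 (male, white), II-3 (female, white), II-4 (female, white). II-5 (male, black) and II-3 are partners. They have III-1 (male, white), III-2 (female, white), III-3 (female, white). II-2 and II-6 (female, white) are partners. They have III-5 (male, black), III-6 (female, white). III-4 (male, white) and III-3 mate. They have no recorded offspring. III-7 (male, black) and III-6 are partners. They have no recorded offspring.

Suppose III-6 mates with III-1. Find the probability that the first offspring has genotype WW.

II-2 is white so carries W and passed w to III-5 (ww), so II-2 is Ww.
II-6 is white so carries W and passed w to III-5 (ww), so II-6 is Ww.
III-6 is a white offspring of II-2 (Ww) × II-6 (Ww), whose cross gives 1/4 WW : 1/2 Ww : 1/4 ww; conditioning on being white, III-6 is WW with probability 1/3, Ww with probability 2/3.
III-1 is white so carries W and received w from II-5 (ww), so III-1 is Ww.
Summing over parental genotype combinations, P(offspring has genotype WW) = 1/3·1/2 + 2/3·1/4 = 1/3.

1/3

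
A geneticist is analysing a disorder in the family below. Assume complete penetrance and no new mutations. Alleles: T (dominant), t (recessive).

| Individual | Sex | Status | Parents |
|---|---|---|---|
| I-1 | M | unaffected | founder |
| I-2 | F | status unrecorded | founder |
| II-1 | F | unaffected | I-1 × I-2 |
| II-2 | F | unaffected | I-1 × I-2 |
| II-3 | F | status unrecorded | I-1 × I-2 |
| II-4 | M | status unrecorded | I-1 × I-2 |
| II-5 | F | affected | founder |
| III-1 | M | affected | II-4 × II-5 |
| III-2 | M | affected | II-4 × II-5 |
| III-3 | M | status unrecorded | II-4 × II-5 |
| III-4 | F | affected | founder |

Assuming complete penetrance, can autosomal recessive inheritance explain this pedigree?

A consistent assignment under autosomal recessive exists: I-1 TT, I-2 Tt, II-1 TT, II-2 TT, II-3 TT, II-4 Tt, II-5 tt, III-1 tt, III-2 tt, III-3 Tt, III-4 tt.
In this assignment every recorded phenotype matches its genotype and every non-founder's genotype is obtainable from its parents' genotypes, so the pedigree is consistent.

Yes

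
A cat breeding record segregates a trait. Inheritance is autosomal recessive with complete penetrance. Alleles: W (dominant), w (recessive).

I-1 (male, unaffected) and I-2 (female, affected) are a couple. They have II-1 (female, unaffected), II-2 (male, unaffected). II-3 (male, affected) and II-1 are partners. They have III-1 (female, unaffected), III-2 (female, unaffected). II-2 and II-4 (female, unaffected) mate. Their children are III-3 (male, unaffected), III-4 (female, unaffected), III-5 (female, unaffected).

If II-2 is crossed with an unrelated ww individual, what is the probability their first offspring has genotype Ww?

II-2 is unaffected so carries W and received w from I-2 (ww), so II-2 is Ww.
The cross gives 1/2 Ww : 1/2 ww, so P(offspring has genotype Ww) = 1/2.

1/2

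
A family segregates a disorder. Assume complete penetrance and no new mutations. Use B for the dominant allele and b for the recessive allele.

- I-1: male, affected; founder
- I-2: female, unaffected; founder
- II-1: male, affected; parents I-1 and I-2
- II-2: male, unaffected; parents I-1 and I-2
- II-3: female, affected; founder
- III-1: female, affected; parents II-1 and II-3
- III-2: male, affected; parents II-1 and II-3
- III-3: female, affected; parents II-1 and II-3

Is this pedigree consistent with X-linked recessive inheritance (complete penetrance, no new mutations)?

A consistent assignment under X-linked recessive exists: I-1 X^b Y, I-2 X^B X^b, II-1 X^b Y, II-2 X^B Y, II-3 X^b X^b, III-1 X^b X^b, III-2 X^b Y, III-3 X^b X^b.
In this assignment every recorded phenotype matches its genotype and every non-founder's genotype is obtainable from its parents' genotypes, so the pedigree is consistent.

Yes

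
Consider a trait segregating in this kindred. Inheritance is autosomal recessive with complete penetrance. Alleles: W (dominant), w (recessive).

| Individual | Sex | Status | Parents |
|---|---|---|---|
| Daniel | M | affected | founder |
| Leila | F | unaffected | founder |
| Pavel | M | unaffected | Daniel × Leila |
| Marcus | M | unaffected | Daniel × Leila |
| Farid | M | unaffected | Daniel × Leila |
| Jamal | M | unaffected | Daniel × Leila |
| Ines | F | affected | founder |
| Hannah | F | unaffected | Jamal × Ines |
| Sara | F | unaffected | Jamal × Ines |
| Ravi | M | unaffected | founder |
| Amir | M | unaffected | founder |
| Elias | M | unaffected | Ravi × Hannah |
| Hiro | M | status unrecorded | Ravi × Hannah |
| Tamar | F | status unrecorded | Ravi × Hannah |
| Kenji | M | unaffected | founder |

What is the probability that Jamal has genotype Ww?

1

Jamal is unaffected so carries W and received w from Daniel (ww), so Jamal is Ww, giving P(Ww) = 1.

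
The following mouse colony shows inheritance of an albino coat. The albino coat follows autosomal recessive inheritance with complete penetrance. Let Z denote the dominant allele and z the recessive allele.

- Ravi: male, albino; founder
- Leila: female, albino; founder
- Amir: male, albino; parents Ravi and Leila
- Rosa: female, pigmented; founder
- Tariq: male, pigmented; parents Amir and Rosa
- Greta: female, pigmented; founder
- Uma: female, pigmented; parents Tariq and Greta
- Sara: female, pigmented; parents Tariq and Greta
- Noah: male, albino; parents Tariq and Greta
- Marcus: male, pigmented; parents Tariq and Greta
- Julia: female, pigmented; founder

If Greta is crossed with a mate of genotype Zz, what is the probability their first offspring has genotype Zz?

Greta is pigmented so carries Z and passed z to Noah (zz), so Greta is Zz.
The cross gives 1/4 ZZ : 1/2 Zz : 1/4 zz, so P(offspring has genotype Zz) = 1/2.

1/2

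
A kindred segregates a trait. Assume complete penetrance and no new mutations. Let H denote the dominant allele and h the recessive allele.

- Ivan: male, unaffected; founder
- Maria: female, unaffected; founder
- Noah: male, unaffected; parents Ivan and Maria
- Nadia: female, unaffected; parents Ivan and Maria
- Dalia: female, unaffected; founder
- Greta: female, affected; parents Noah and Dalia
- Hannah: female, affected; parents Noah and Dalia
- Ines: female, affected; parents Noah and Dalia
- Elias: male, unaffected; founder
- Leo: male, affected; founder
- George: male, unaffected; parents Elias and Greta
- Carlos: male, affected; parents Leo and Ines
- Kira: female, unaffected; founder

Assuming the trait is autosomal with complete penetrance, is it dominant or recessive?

Noah and Dalia are both unaffected yet have an affected child Greta. Under dominance, an affected child requires at least one affected parent, so the trait cannot be dominant.

recessive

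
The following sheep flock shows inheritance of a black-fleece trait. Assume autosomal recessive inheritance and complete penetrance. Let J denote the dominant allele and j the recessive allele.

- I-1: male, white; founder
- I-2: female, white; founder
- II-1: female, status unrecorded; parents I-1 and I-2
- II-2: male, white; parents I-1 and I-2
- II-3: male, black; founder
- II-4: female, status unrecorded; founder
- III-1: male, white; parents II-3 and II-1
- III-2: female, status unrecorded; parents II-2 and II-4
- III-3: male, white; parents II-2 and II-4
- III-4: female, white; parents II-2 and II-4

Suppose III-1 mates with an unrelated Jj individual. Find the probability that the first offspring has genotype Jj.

III-1 is white so carries J and received j from II-3 (jj), so III-1 is Jj.
The cross gives 1/4 JJ : 1/2 Jj : 1/4 jj, so P(offspring has genotype Jj) = 1/2.

1/2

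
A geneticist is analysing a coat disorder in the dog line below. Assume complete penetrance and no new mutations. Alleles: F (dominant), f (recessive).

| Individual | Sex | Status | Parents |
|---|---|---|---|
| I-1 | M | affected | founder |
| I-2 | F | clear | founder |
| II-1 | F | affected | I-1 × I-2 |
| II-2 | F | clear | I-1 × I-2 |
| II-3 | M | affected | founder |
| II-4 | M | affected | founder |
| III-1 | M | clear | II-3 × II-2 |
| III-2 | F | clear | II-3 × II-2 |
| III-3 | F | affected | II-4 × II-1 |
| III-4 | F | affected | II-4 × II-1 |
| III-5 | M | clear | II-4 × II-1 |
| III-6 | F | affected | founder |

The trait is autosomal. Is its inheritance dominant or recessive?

dominant

II-4 and II-1 are both affected yet have a clear child III-5. Under a recessive model two affected parents are homozygous and every child would be affected, so the trait cannot be recessive.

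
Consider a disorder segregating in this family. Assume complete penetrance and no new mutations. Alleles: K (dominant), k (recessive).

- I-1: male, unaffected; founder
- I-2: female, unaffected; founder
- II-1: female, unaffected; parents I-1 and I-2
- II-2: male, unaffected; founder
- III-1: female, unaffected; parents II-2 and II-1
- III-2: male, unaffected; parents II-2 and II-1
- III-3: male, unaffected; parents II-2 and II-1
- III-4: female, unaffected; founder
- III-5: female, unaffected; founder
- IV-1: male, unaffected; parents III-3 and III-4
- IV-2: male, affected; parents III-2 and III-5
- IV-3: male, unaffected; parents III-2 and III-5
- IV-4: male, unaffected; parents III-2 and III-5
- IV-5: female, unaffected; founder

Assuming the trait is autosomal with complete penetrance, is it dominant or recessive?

recessive

III-2 and III-5 are both unaffected yet have an affected child IV-2. Under dominance, an affected child requires at least one affected parent, so the trait cannot be dominant.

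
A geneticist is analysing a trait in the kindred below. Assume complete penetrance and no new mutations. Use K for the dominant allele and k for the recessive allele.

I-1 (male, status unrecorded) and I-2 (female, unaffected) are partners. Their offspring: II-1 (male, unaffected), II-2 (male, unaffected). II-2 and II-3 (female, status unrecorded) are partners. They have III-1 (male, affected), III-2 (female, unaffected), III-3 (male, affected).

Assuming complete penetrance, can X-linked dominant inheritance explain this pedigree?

Yes

A consistent assignment under X-linked dominant exists: I-1 X^K Y, I-2 X^k X^k, II-1 X^k Y, II-2 X^k Y, II-3 X^K X^k, III-1 X^K Y, III-2 X^k X^k, III-3 X^K Y.
In this assignment every recorded phenotype matches its genotype and every non-founder's genotype is obtainable from its parents' genotypes, so the pedigree is consistent.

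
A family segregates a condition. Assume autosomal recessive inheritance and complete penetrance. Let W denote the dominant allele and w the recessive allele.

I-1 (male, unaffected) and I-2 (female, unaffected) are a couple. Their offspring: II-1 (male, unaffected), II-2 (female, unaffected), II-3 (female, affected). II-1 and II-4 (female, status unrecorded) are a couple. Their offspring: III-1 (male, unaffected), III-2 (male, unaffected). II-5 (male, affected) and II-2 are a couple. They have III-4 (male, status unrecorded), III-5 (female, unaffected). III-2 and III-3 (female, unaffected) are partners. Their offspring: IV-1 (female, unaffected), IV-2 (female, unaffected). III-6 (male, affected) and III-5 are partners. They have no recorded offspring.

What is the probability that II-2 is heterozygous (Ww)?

I-1 is unaffected so carries W and passed w to II-3 (ww), so I-1 is Ww.
I-2 is unaffected so carries W and passed w to II-3 (ww), so I-2 is Ww.
Their cross gives offspring ratios 1/4 WW : 1/2 Ww : 1/4 ww. Conditioning on II-2 being unaffected, P(Ww) = 1/2 / 3/4 = 2/3 before taking II-2's own offspring into account.
II-5 is affected, so II-5 is ww.
Now use II-2's offspring. Probability of each recorded status — unaffected daughter III-5: 1/2 if II-2 is Ww, 1 if WW. (III-4: equally likely either way, so uninformative.)
Bayes: P(Ww) = 2/3·1/2 / (2/3·1/2 + 1/3·1) = 1/2.

1/2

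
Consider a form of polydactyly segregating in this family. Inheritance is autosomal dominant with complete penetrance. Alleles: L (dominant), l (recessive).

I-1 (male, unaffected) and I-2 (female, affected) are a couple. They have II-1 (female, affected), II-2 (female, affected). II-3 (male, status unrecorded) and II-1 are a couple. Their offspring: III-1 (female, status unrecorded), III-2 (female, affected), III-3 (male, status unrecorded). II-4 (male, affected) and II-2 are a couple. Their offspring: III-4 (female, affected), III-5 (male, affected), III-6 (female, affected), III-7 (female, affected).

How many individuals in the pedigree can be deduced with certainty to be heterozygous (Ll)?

Obligate heterozygotes: II-1 is affected so carries L and received l from I-1 (ll), so II-1 is Ll; II-2 is affected so carries L and received l from I-1 (ll), so II-2 is Ll.
Every other individual is either homozygous by phenotype or has at least one consistent homozygous assignment, so the count is 2.

2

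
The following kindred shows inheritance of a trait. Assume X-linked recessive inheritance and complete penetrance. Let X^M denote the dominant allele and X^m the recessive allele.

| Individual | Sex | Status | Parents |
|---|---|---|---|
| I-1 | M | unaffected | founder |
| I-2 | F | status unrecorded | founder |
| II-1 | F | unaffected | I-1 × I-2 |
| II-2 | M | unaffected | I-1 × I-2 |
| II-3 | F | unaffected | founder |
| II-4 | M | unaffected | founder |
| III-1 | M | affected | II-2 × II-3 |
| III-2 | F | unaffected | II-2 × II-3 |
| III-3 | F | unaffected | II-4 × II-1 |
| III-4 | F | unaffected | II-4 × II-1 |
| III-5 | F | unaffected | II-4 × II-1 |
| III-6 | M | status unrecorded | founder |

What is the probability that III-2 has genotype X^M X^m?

1/2

II-2 is unaffected, so II-2 is X^M Y.
II-3 is unaffected so carries M and passed m to III-1 (X^m Y), so II-3 is X^M X^m.
Their cross gives offspring ratios 1/2 X^M X^M : 1/2 X^M X^m. Conditioning on III-2 being unaffected, P(X^M X^m) = 1/2 / 1 = 1/2.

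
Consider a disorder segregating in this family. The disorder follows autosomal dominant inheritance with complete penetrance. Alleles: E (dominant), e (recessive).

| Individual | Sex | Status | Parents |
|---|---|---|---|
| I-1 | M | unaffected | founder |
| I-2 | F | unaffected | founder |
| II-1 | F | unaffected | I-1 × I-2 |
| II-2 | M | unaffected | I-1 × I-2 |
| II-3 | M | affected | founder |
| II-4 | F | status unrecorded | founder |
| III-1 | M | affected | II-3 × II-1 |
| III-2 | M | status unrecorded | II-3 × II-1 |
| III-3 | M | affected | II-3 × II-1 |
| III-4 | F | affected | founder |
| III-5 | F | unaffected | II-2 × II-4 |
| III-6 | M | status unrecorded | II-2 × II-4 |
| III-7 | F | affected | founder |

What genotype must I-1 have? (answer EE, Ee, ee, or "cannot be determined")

ee

I-1 is unaffected, so I-1 is ee.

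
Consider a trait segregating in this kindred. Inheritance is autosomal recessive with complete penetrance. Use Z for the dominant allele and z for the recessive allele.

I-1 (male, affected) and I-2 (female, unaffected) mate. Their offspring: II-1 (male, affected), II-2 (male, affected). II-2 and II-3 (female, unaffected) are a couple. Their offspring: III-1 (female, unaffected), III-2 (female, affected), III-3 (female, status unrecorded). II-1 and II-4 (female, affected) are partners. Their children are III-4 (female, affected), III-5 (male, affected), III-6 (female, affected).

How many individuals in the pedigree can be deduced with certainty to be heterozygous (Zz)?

3

Obligate heterozygotes: I-2 is unaffected so carries Z and passed z to II-1 (zz), so I-2 is Zz; II-3 is unaffected so carries Z and passed z to III-2 (zz), so II-3 is Zz; III-1 is unaffected so carries Z and received z from II-2 (zz), so III-1 is Zz.
Every other individual is either homozygous by phenotype or has at least one consistent homozygous assignment, so the count is 3.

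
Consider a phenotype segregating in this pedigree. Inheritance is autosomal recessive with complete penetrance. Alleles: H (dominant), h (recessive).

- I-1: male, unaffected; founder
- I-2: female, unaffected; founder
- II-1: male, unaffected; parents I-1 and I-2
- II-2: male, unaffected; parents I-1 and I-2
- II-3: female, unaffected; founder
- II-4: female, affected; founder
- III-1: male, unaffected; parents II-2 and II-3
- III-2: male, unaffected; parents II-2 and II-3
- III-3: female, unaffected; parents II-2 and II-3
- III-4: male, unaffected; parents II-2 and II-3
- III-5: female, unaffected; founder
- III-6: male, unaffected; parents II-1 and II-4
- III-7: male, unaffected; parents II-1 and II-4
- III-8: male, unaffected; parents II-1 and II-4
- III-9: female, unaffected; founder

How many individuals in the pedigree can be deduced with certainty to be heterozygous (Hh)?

3

Obligate heterozygotes: III-6 is unaffected so carries H and received h from II-4 (hh), so III-6 is Hh; III-7 is unaffected so carries H and received h from II-4 (hh), so III-7 is Hh; III-8 is unaffected so carries H and received h from II-4 (hh), so III-8 is Hh.
Every other individual is either homozygous by phenotype or has at least one consistent homozygous assignment, so the count is 3.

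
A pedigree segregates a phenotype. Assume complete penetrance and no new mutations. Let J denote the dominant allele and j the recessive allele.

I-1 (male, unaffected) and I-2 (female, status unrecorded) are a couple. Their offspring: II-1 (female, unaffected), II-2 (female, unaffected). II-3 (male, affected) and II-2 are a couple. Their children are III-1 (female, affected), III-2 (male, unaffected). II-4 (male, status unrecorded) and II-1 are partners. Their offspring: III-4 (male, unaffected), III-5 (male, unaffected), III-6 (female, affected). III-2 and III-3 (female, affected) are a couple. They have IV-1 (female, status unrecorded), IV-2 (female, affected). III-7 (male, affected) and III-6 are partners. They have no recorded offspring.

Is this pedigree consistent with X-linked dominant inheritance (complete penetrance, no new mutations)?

A consistent assignment under X-linked dominant exists: I-1 X^j Y, I-2 X^J X^j, II-1 X^j X^j, II-2 X^j X^j, II-3 X^J Y, II-4 X^J Y, III-1 X^J X^j, III-2 X^j Y, III-3 X^J X^J, III-4 X^j Y, III-5 X^j Y, III-6 X^J X^j, III-7 X^J Y, IV-1 X^J X^j, IV-2 X^J X^j.
In this assignment every recorded phenotype matches its genotype and every non-founder's genotype is obtainable from its parents' genotypes, so the pedigree is consistent.

Yes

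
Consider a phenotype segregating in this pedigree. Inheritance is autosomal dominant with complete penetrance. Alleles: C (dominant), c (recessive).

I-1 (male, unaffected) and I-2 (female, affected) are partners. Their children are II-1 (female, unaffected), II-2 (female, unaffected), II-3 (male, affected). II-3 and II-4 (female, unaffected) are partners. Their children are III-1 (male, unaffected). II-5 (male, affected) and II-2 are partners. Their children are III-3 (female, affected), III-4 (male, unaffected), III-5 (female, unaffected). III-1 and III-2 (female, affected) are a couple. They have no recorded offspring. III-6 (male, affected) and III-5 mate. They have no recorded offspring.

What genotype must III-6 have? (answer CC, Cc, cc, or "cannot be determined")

III-6's phenotype allows CC or Cc, and no parent or child forces a single allele at both positions; consistent genotype assignments exist with III-6 as CC or Cc.

cannot be determined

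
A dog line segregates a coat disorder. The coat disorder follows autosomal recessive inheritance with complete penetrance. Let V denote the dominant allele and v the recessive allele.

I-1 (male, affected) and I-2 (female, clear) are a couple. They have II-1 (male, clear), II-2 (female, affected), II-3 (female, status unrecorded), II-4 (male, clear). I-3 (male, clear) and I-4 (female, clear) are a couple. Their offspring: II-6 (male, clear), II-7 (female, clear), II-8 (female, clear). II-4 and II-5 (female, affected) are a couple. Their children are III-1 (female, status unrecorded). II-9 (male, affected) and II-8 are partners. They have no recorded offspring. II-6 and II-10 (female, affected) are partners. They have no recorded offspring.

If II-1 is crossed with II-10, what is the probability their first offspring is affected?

1/2

II-1 is clear so carries V and received v from I-1 (vv), so II-1 is Vv.
II-10 is affected, so II-10 is vv.
The cross gives 1/2 Vv : 1/2 vv, so P(offspring is affected) = 1/2.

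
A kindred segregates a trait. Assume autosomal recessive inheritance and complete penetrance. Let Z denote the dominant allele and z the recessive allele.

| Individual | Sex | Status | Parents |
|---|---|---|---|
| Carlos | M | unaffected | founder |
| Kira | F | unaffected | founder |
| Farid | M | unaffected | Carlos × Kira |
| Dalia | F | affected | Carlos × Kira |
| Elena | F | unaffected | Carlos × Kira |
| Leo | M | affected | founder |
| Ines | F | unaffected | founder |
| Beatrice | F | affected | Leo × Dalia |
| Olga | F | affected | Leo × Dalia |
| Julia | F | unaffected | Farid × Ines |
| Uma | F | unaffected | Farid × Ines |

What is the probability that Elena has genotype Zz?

2/3

Carlos is unaffected so carries Z and passed z to Dalia (zz), so Carlos is Zz.
Kira is unaffected so carries Z and passed z to Dalia (zz), so Kira is Zz.
Their cross gives offspring ratios 1/4 ZZ : 1/2 Zz : 1/4 zz. Conditioning on Elena being unaffected, P(Zz) = 1/2 / 3/4 = 2/3.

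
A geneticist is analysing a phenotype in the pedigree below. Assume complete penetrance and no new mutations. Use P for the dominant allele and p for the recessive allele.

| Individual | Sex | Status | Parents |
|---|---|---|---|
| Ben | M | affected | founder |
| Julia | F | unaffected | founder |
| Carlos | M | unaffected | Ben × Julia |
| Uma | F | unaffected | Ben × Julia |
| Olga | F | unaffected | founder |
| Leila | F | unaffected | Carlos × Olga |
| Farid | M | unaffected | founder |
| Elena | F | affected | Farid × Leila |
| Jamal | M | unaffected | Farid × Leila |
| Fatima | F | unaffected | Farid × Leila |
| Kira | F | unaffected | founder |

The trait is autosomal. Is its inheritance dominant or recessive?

Farid and Leila are both unaffected yet have an affected child Elena. Under dominance, an affected child requires at least one affected parent, so the trait cannot be dominant.

recessive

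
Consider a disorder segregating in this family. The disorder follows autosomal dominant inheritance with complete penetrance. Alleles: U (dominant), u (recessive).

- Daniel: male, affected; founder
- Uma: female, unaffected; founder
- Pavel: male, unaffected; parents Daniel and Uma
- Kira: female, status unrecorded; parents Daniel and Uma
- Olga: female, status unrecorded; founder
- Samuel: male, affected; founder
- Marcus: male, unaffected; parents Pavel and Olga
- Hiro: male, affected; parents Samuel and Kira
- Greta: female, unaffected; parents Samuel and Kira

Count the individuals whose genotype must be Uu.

Obligate heterozygotes: Daniel is affected so carries U and passed u to Pavel (uu), so Daniel is Uu; Samuel is affected so carries U and passed u to Greta (uu), so Samuel is Uu.
Every other individual is either homozygous by phenotype or has at least one consistent homozygous assignment, so the count is 2.

2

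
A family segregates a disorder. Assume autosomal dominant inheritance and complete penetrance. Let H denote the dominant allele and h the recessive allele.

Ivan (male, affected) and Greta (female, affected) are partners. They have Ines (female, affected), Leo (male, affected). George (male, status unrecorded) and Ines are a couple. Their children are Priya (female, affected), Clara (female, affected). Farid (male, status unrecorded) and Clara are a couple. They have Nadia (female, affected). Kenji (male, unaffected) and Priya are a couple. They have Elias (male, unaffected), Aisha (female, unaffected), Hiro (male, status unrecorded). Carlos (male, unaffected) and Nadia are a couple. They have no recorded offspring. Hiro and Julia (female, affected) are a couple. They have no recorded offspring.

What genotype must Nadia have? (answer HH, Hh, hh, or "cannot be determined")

cannot be determined

Nadia's phenotype allows HH or Hh, and no parent or child forces a single allele at both positions; consistent genotype assignments exist with Nadia as HH or Hh.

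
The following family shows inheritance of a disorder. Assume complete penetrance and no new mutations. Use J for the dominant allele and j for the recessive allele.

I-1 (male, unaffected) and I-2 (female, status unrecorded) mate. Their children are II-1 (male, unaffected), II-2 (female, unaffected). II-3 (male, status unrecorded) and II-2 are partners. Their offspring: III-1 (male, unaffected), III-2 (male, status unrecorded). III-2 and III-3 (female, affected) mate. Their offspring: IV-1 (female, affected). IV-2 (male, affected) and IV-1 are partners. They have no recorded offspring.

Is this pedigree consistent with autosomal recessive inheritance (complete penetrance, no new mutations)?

A consistent assignment under autosomal recessive exists: I-1 JJ, I-2 JJ, II-1 JJ, II-2 JJ, II-3 Jj, III-1 JJ, III-2 Jj, III-3 jj, IV-1 jj, IV-2 jj.
In this assignment every recorded phenotype matches its genotype and every non-founder's genotype is obtainable from its parents' genotypes, so the pedigree is consistent.

Yes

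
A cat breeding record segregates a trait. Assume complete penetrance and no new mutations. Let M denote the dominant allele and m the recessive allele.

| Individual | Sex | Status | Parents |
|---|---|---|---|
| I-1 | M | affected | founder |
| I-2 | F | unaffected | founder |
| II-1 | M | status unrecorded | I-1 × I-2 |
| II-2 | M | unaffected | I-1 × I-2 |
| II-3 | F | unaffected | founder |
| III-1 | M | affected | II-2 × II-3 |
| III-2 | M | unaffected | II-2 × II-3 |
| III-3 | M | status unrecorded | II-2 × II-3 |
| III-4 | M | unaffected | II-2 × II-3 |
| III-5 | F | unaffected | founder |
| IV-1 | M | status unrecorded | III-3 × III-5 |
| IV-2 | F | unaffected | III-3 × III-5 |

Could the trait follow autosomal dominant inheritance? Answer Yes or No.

Under autosomal dominant, III-1 (affected, male) cannot arise from II-2 (unaffected) × II-3 (unaffected).

No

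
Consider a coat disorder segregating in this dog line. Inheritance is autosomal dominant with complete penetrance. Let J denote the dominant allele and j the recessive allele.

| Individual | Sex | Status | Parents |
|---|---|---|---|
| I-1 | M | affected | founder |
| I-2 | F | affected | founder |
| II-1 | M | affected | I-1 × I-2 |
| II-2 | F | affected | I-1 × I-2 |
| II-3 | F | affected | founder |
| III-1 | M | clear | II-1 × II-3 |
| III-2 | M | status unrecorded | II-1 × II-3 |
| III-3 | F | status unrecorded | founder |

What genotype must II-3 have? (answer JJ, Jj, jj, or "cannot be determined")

Jj

From phenotype alone, II-3 is JJ or Jj.
II-3 is affected so carries J and passed j to III-1 (jj), so II-3 is Jj.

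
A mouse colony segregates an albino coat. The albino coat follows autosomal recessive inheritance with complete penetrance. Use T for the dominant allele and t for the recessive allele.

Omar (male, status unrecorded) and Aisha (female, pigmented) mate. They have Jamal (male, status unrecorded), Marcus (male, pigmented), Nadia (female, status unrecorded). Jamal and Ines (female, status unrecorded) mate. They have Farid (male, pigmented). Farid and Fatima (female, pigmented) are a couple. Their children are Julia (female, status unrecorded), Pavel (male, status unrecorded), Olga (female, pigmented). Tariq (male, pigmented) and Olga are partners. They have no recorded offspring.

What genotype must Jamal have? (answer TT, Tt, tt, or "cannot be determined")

cannot be determined

Jamal's phenotype is unrecorded, and no parent or child forces a single allele at both positions; consistent genotype assignments exist with Jamal as TT or Tt or tt.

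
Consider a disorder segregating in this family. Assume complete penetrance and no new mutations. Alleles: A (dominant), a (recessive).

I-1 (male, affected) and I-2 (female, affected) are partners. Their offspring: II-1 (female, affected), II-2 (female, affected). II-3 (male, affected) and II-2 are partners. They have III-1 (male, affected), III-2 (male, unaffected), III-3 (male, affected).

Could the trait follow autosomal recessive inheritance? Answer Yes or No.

Under autosomal recessive, III-2 (unaffected, male) cannot arise from II-3 (affected) × II-2 (affected).

No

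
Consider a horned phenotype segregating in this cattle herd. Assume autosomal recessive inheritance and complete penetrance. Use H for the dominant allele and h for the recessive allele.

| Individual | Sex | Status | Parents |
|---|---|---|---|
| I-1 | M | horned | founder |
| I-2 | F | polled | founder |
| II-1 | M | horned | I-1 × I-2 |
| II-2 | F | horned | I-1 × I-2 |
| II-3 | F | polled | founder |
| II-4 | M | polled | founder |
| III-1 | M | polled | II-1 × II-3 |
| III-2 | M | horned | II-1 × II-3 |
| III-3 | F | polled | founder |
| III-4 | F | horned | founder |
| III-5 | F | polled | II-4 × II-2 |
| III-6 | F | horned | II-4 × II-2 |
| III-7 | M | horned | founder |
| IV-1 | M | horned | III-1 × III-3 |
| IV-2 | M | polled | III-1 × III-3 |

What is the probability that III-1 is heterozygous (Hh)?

III-1 is polled so carries H and received h from II-1 (hh), so III-1 is Hh, giving P(Hh) = 1.

1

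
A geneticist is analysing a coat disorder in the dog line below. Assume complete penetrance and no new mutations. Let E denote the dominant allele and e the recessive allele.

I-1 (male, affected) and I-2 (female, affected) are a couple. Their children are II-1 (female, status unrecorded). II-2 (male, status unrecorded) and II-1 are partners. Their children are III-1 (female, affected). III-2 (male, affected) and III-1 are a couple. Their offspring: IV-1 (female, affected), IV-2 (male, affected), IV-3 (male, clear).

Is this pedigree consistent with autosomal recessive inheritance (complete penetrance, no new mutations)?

No

Under autosomal recessive, IV-3 (clear, male) cannot arise from III-2 (affected) × III-1 (affected).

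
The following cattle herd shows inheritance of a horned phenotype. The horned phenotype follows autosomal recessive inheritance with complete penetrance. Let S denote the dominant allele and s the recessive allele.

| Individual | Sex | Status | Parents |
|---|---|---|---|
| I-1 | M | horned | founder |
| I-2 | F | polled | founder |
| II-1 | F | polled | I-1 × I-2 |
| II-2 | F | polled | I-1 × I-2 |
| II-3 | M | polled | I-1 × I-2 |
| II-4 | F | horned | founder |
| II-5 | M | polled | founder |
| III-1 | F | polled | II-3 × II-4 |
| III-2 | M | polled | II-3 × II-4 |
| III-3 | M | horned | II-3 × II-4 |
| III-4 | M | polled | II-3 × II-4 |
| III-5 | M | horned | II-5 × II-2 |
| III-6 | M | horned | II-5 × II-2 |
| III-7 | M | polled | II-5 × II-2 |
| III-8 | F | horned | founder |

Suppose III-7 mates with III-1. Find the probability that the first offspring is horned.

II-5 is polled so carries S and passed s to III-5 (ss), so II-5 is Ss.
II-2 is polled so carries S and received s from I-1 (ss), so II-2 is Ss.
III-7 is a polled offspring of II-5 (Ss) × II-2 (Ss), whose cross gives 1/4 SS : 1/2 Ss : 1/4 ss; conditioning on being polled, III-7 is SS with probability 1/3, Ss with probability 2/3.
III-1 is polled so carries S and received s from II-4 (ss), so III-1 is Ss.
Summing over parental genotype combinations, P(offspring is horned) = 2/3·1/4 = 1/6.

1/6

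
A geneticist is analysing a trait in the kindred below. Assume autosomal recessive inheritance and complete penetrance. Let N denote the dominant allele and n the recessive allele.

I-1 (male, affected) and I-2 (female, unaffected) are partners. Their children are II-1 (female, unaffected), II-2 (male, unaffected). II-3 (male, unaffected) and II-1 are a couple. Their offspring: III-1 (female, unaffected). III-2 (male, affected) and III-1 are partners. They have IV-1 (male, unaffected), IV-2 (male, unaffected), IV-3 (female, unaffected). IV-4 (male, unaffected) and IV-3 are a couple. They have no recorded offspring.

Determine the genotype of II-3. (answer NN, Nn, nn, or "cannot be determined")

II-3's phenotype allows NN or Nn, and no parent or child forces a single allele at both positions; consistent genotype assignments exist with II-3 as NN or Nn.

cannot be determined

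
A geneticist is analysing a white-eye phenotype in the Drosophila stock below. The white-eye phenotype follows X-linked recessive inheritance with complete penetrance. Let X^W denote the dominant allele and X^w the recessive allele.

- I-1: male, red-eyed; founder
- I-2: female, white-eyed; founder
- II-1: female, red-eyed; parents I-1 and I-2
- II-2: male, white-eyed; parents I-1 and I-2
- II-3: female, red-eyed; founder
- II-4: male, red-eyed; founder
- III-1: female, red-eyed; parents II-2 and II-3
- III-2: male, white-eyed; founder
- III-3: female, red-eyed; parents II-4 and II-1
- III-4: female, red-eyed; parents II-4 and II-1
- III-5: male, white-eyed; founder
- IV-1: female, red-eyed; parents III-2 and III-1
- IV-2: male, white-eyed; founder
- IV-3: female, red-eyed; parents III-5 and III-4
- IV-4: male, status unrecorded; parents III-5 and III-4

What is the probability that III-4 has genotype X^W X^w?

II-4 is red-eyed, so II-4 is X^W Y.
II-1 is red-eyed so carries W and received w from I-2 (X^w X^w), so II-1 is X^W X^w.
Their cross gives offspring ratios 1/2 X^W X^W : 1/2 X^W X^w. Conditioning on III-4 being red-eyed, P(X^W X^w) = 1/2 / 1 = 1/2 before taking III-4's own offspring into account.
III-5 is white-eyed, so III-5 is X^w Y.
Now use III-4's offspring. Probability of each recorded status — red-eyed daughter IV-3: 1/2 if III-4 is X^W X^w, 1 if X^W X^W. (IV-4: equally likely either way, so uninformative.)
Bayes: P(X^W X^w) = 1/2·1/2 / (1/2·1/2 + 1/2·1) = 1/3.

1/3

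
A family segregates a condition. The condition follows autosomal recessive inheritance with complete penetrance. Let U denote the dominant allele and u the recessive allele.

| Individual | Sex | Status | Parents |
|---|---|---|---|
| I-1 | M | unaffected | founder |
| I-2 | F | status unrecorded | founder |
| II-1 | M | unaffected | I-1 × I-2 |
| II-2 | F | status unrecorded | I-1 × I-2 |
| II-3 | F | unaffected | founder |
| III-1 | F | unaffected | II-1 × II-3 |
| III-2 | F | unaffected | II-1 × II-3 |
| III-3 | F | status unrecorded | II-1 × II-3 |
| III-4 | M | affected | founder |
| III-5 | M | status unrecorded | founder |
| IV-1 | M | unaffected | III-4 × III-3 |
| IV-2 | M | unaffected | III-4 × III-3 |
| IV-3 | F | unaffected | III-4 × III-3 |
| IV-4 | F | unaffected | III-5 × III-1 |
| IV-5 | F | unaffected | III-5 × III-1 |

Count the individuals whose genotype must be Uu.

3

Obligate heterozygotes: IV-1 is unaffected so carries U and received u from III-4 (uu), so IV-1 is Uu; IV-2 is unaffected so carries U and received u from III-4 (uu), so IV-2 is Uu; IV-3 is unaffected so carries U and received u from III-4 (uu), so IV-3 is Uu.
Every other individual is either homozygous by phenotype or has at least one consistent homozygous assignment, so the count is 3.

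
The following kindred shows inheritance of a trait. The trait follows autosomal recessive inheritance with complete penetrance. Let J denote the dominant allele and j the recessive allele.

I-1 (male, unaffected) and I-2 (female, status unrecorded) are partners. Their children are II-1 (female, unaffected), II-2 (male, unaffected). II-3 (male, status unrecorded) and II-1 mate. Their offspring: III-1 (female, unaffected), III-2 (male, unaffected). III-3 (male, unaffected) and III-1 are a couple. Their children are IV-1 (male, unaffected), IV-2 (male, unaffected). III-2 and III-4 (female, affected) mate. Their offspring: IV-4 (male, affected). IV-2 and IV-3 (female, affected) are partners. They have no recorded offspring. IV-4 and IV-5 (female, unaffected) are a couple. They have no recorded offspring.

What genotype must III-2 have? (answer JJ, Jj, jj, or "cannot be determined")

From phenotype alone, III-2 is JJ or Jj.
III-2 is unaffected so carries J and passed j to IV-4 (jj), so III-2 is Jj.

Jj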